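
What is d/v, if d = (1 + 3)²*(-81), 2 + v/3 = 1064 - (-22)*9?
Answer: -12/35 ≈ -0.34286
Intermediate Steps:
v = 3780 (v = -6 + 3*(1064 - (-22)*9) = -6 + 3*(1064 - 1*(-198)) = -6 + 3*(1064 + 198) = -6 + 3*1262 = -6 + 3786 = 3780)
d = -1296 (d = 4²*(-81) = 16*(-81) = -1296)
d/v = -1296/3780 = -1296*1/3780 = -12/35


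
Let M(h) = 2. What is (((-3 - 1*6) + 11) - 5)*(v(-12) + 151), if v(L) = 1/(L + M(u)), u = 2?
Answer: -4527/10 ≈ -452.70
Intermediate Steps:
v(L) = 1/(2 + L) (v(L) = 1/(L + 2) = 1/(2 + L))
(((-3 - 1*6) + 11) - 5)*(v(-12) + 151) = (((-3 - 1*6) + 11) - 5)*(1/(2 - 12) + 151) = (((-3 - 6) + 11) - 5)*(1/(-10) + 151) = ((-9 + 11) - 5)*(-⅒ + 151) = (2 - 5)*(1509/10) = -3*1509/10 = -4527/10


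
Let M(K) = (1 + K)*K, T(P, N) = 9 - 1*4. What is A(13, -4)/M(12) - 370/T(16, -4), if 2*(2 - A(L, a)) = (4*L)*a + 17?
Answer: -587/8 ≈ -73.375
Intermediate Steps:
T(P, N) = 5 (T(P, N) = 9 - 4 = 5)
M(K) = K*(1 + K)
A(L, a) = -13/2 - 2*L*a (A(L, a) = 2 - ((4*L)*a + 17)/2 = 2 - (4*L*a + 17)/2 = 2 - (17 + 4*L*a)/2 = 2 + (-17/2 - 2*L*a) = -13/2 - 2*L*a)
A(13, -4)/M(12) - 370/T(16, -4) = (-13/2 - 2*13*(-4))/((12*(1 + 12))) - 370/5 = (-13/2 + 104)/((12*13)) - 370*⅕ = (195/2)/156 - 74 = (195/2)*(1/156) - 74 = 5/8 - 74 = -587/8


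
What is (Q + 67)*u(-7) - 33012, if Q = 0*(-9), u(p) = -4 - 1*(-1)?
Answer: -33213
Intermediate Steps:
u(p) = -3 (u(p) = -4 + 1 = -3)
Q = 0
(Q + 67)*u(-7) - 33012 = (0 + 67)*(-3) - 33012 = 67*(-3) - 33012 = -201 - 33012 = -33213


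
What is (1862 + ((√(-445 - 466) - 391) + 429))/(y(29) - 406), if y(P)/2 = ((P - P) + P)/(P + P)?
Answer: -380/81 - I*√911/405 ≈ -4.6914 - 0.074525*I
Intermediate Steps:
y(P) = 1 (y(P) = 2*(((P - P) + P)/(P + P)) = 2*((0 + P)/((2*P))) = 2*(P*(1/(2*P))) = 2*(½) = 1)
(1862 + ((√(-445 - 466) - 391) + 429))/(y(29) - 406) = (1862 + ((√(-445 - 466) - 391) + 429))/(1 - 406) = (1862 + ((√(-911) - 391) + 429))/(-405) = (1862 + ((I*√911 - 391) + 429))*(-1/405) = (1862 + ((-391 + I*√911) + 429))*(-1/405) = (1862 + (38 + I*√911))*(-1/405) = (1900 + I*√911)*(-1/405) = -380/81 - I*√911/405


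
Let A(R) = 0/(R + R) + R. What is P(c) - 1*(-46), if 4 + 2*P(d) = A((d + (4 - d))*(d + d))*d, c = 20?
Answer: 1644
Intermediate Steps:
A(R) = R (A(R) = 0/((2*R)) + R = 0*(1/(2*R)) + R = 0 + R = R)
P(d) = -2 + 4*d² (P(d) = -2 + (((d + (4 - d))*(d + d))*d)/2 = -2 + ((4*(2*d))*d)/2 = -2 + ((8*d)*d)/2 = -2 + (8*d²)/2 = -2 + 4*d²)
P(c) - 1*(-46) = (-2 + 4*20²) - 1*(-46) = (-2 + 4*400) + 46 = (-2 + 1600) + 46 = 1598 + 46 = 1644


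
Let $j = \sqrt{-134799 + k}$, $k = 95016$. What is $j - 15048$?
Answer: $-15048 + i \sqrt{39783} \approx -15048.0 + 199.46 i$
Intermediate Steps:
$j = i \sqrt{39783}$ ($j = \sqrt{-134799 + 95016} = \sqrt{-39783} = i \sqrt{39783} \approx 199.46 i$)
$j - 15048 = i \sqrt{39783} - 15048 = -15048 + i \sqrt{39783}$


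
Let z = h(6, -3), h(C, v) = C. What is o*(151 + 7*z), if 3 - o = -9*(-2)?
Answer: -2895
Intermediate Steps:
o = -15 (o = 3 - (-9)*(-2) = 3 - 1*18 = 3 - 18 = -15)
z = 6
o*(151 + 7*z) = -15*(151 + 7*6) = -15*(151 + 42) = -15*193 = -2895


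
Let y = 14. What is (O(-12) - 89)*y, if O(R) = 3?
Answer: -1204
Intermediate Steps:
(O(-12) - 89)*y = (3 - 89)*14 = -86*14 = -1204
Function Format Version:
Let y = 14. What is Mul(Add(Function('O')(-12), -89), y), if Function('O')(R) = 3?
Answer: -1204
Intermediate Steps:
Mul(Add(Function('O')(-12), -89), y) = Mul(Add(3, -89), 14) = Mul(-86, 14) = -1204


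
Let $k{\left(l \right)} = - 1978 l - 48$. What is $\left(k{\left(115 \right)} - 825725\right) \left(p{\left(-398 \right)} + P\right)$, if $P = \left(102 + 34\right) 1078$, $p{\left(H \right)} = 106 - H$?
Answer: $-154944684216$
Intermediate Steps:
$k{\left(l \right)} = -48 - 1978 l$
$P = 146608$ ($P = 136 \cdot 1078 = 146608$)
$\left(k{\left(115 \right)} - 825725\right) \left(p{\left(-398 \right)} + P\right) = \left(\left(-48 - 227470\right) - 825725\right) \left(\left(106 - -398\right) + 146608\right) = \left(\left(-48 - 227470\right) - 825725\right) \left(\left(106 + 398\right) + 146608\right) = \left(-227518 - 825725\right) \left(504 + 146608\right) = \left(-1053243\right) 147112 = -154944684216$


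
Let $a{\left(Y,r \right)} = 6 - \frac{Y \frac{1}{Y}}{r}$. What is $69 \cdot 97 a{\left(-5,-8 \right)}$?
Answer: $\frac{327957}{8} \approx 40995.0$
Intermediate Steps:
$a{\left(Y,r \right)} = 6 - \frac{1}{r}$ ($a{\left(Y,r \right)} = 6 - 1 \frac{1}{r} = 6 - \frac{1}{r}$)
$69 \cdot 97 a{\left(-5,-8 \right)} = 69 \cdot 97 \left(6 - \frac{1}{-8}\right) = 6693 \left(6 - - \frac{1}{8}\right) = 6693 \left(6 + \frac{1}{8}\right) = 6693 \cdot \frac{49}{8} = \frac{327957}{8}$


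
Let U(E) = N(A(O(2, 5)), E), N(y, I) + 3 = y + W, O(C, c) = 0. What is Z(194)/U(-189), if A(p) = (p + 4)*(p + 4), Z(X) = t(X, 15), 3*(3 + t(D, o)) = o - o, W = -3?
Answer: -3/10 ≈ -0.30000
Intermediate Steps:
t(D, o) = -3 (t(D, o) = -3 + (o - o)/3 = -3 + (1/3)*0 = -3 + 0 = -3)
Z(X) = -3
A(p) = (4 + p)**2 (A(p) = (4 + p)*(4 + p) = (4 + p)**2)
N(y, I) = -6 + y (N(y, I) = -3 + (y - 3) = -3 + (-3 + y) = -6 + y)
U(E) = 10 (U(E) = -6 + (4 + 0)**2 = -6 + 4**2 = -6 + 16 = 10)
Z(194)/U(-189) = -3/10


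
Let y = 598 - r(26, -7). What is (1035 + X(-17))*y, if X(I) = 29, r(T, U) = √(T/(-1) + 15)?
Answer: 636272 - 1064*I*√11 ≈ 6.3627e+5 - 3528.9*I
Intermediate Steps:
r(T, U) = √(15 - T) (r(T, U) = √(T*(-1) + 15) = √(-T + 15) = √(15 - T))
y = 598 - I*√11 (y = 598 - √(15 - 1*26) = 598 - √(15 - 26) = 598 - √(-11) = 598 - I*√11 ≈ 598.0 - 3.3166*I)
(1035 + X(-17))*y = (1035 + 29)*(598 - I*√11) = 1064*(598 - I*√11) = 636272 - 1064*I*√11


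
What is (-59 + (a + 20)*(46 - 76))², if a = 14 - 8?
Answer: 703921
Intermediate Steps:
a = 6
(-59 + (a + 20)*(46 - 76))² = (-59 + (6 + 20)*(46 - 76))² = (-59 + 26*(-30))² = (-59 - 780)² = (-839)² = 703921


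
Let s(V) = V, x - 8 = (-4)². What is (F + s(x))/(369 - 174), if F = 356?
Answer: 76/39 ≈ 1.9487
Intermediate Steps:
x = 24 (x = 8 + (-4)² = 8 + 16 = 24)
(F + s(x))/(369 - 174) = (356 + 24)/(369 - 174) = 380/195 = 380*(1/195) = 76/39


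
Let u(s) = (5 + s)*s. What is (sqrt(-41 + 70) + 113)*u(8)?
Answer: 11752 + 104*sqrt(29) ≈ 12312.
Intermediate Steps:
u(s) = s*(5 + s)
(sqrt(-41 + 70) + 113)*u(8) = (sqrt(-41 + 70) + 113)*(8*(5 + 8)) = (sqrt(29) + 113)*(8*13) = (113 + sqrt(29))*104 = 11752 + 104*sqrt(29)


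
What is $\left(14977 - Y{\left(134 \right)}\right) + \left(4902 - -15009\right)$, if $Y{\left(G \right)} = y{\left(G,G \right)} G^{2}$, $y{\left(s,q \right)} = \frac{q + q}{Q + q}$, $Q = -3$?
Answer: $- \frac{241880}{131} \approx -1846.4$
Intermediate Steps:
$y{\left(s,q \right)} = \frac{2 q}{-3 + q}$ ($y{\left(s,q \right)} = \frac{q + q}{-3 + q} = \frac{2 q}{-3 + q}$)
$Y{\left(G \right)} = \frac{2 G^{3}}{-3 + G}$ ($Y{\left(G \right)} = \frac{2 G}{-3 + G} G^{2} = \frac{2 G^{3}}{-3 + G}$)
$\left(14977 - Y{\left(134 \right)}\right) + \left(4902 - -15009\right) = \left(14977 - \frac{2 \cdot 134^{3}}{-3 + 134}\right) + \left(4902 - -15009\right) = \left(14977 - 2 \cdot 2406104 \cdot \frac{1}{131}\right) + \left(4902 + 15009\right) = \left(14977 - 2 \cdot 2406104 \cdot \frac{1}{131}\right) + 19911 = \left(14977 - \frac{4812208}{131}\right) + 19911 = - \frac{2850221}{131} + 19911 = - \frac{241880}{131}$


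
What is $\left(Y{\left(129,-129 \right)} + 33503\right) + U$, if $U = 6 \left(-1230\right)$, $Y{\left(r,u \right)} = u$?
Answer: $25994$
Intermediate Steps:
$U = -7380$
$\left(Y{\left(129,-129 \right)} + 33503\right) + U = \left(-129 + 33503\right) - 7380 = 33374 - 7380 = 25994$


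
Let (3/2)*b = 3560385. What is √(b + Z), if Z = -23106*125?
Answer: 2*I*√128665 ≈ 717.4*I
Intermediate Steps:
b = 2373590 (b = (⅔)*3560385 = 2373590)
Z = -2888250
√(b + Z) = √(2373590 - 2888250) = √(-514660) = 2*I*√128665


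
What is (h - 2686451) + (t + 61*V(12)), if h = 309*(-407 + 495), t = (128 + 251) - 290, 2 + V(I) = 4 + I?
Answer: -2658316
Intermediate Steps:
V(I) = 2 + I (V(I) = -2 + (4 + I) = 2 + I)
t = 89 (t = 379 - 290 = 89)
h = 27192 (h = 309*88 = 27192)
(h - 2686451) + (t + 61*V(12)) = (27192 - 2686451) + (89 + 61*(2 + 12)) = -2659259 + (89 + 61*14) = -2659259 + (89 + 854) = -2659259 + 943 = -2658316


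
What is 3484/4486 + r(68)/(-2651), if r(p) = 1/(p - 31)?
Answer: 170865311/220009141 ≈ 0.77663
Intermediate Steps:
r(p) = 1/(-31 + p)
3484/4486 + r(68)/(-2651) = 3484/4486 + 1/((-31 + 68)*(-2651)) = 3484*(1/4486) - 1/2651/37 = 1742/2243 + (1/37)*(-1/2651) = 1742/2243 - 1/98087 = 170865311/220009141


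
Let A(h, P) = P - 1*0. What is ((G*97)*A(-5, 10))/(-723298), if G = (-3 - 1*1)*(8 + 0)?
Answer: 15520/361649 ≈ 0.042915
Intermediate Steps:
A(h, P) = P (A(h, P) = P + 0 = P)
G = -32 (G = (-3 - 1)*8 = -4*8 = -32)
((G*97)*A(-5, 10))/(-723298) = (-32*97*10)/(-723298) = -3104*10*(-1/723298) = -31040*(-1/723298) = 15520/361649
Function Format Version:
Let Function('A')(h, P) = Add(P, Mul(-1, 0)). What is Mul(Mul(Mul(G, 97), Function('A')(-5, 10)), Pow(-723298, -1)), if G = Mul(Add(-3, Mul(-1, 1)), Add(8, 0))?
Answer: Rational(15520, 361649) ≈ 0.042915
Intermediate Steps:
Function('A')(h, P) = P (Function('A')(h, P) = Add(P, 0) = P)
G = -32 (G = Mul(Add(-3, -1), 8) = Mul(-4, 8) = -32)
Mul(Mul(Mul(G, 97), Function('A')(-5, 10)), Pow(-723298, -1)) = Mul(Mul(Mul(-32, 97), 10), Pow(-723298, -1)) = Mul(Mul(-3104, 10), Rational(-1, 723298)) = Mul(-31040, Rational(-1, 723298)) = Rational(15520, 361649)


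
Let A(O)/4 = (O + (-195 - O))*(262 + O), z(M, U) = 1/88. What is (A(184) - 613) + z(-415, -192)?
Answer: -30667383/88 ≈ -3.4849e+5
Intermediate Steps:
z(M, U) = 1/88
A(O) = -204360 - 780*O (A(O) = 4*((O + (-195 - O))*(262 + O)) = 4*(-195*(262 + O)) = 4*(-51090 - 195*O) = -204360 - 780*O)
(A(184) - 613) + z(-415, -192) = ((-204360 - 780*184) - 613) + 1/88 = ((-204360 - 143520) - 613) + 1/88 = (-347880 - 613) + 1/88 = -348493 + 1/88 = -30667383/88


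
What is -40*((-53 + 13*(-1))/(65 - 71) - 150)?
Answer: 5560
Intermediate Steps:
-40*((-53 + 13*(-1))/(65 - 71) - 150) = -40*((-53 - 13)/(-6) - 150) = -40*(-66*(-⅙) - 150) = -40*(11 - 150) = -40*(-139) = 5560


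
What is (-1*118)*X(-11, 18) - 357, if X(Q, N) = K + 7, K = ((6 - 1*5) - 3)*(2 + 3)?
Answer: -3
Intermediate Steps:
K = -10 (K = ((6 - 5) - 3)*5 = (1 - 3)*5 = -2*5 = -10)
X(Q, N) = -3 (X(Q, N) = -10 + 7 = -3)
(-1*118)*X(-11, 18) - 357 = -1*118*(-3) - 357 = -118*(-3) - 357 = 354 - 357 = -3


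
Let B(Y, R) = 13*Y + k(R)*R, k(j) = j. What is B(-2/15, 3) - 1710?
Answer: -25541/15 ≈ -1702.7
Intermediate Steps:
B(Y, R) = R**2 + 13*Y (B(Y, R) = 13*Y + R*R = 13*Y + R**2 = R**2 + 13*Y)
B(-2/15, 3) - 1710 = (3**2 + 13*(-2/15)) - 1710 = (9 + 13*(-2*1/15)) - 1710 = (9 + 13*(-2/15)) - 1710 = (9 - 26/15) - 1710 = 109/15 - 1710 = -25541/15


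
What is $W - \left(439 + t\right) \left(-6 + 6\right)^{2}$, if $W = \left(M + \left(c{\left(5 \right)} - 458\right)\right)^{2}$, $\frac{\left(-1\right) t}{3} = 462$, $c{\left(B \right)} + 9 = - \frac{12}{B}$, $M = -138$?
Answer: $\frac{9223369}{25} \approx 3.6894 \cdot 10^{5}$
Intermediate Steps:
$c{\left(B \right)} = -9 - \frac{12}{B}$
$t = -1386$ ($t = \left(-3\right) 462 = -1386$)
$W = \frac{9223369}{25}$ ($W = \left(-138 - \left(467 + \frac{12}{5}\right)\right)^{2} = \left(-138 - \frac{2347}{5}\right)^{2} = \left(- \frac{3037}{5}\right)^{2} = \frac{9223369}{25} \approx 3.6894 \cdot 10^{5}$)
$W - \left(439 + t\right) \left(-6 + 6\right)^{2} = \frac{9223369}{25} - \left(439 - 1386\right) \left(-6 + 6\right)^{2} = \frac{9223369}{25} - - 947 \cdot 0^{2} = \frac{9223369}{25} - \left(-947\right) 0 = \frac{9223369}{25} - 0 = \frac{9223369}{25} + 0 = \frac{9223369}{25}$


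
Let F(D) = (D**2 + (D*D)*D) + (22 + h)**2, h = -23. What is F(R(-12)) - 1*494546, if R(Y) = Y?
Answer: -496129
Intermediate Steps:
F(D) = 1 + D**2 + D**3 (F(D) = (D**2 + (D*D)*D) + (22 - 23)**2 = (D**2 + D**2*D) + (-1)**2 = (D**2 + D**3) + 1 = 1 + D**2 + D**3)
F(R(-12)) - 1*494546 = (1 + (-12)**2 + (-12)**3) - 1*494546 = (1 + 144 - 1728) - 494546 = -1583 - 494546 = -496129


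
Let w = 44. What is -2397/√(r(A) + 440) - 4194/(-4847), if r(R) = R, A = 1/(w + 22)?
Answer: 4194/4847 - 2397*√1916706/29041 ≈ -113.41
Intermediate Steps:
A = 1/66 (A = 1/(44 + 22) = 1/66 ≈ 0.015152)
-2397/√(r(A) + 440) - 4194/(-4847) = -2397/√(1/66 + 440) - 4194/(-4847) = -2397*√1916706/29041 - 4194*(-1/4847) = -2397*√1916706/29041 + 4194/4847 = 4194/4847 - 2397*√1916706/29041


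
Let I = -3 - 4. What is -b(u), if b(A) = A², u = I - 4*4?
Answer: -529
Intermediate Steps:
I = -7
u = -23 (u = -7 - 4*4 = -7 - 16 = -23)
-b(u) = -1*(-23)² = -1*529 = -529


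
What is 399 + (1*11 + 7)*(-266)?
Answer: -4389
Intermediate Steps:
399 + (1*11 + 7)*(-266) = 399 + (11 + 7)*(-266) = 399 + 18*(-266) = 399 - 4788 = -4389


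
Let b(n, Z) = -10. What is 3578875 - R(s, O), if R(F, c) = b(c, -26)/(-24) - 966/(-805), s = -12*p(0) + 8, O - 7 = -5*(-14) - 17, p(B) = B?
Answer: 214732403/60 ≈ 3.5789e+6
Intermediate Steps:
O = 60 (O = 7 + (-5*(-14) - 17) = 7 + (70 - 17) = 7 + 53 = 60)
s = 8 (s = -12*0 + 8 = 0 + 8 = 8)
R(F, c) = 97/60 (R(F, c) = -10/(-24) - 966/(-805) = -10*(-1/24) - 966*(-1/805) = 5/12 + 6/5 = 97/60)
3578875 - R(s, O) = 3578875 - 1*97/60 = 3578875 - 97/60 = 214732403/60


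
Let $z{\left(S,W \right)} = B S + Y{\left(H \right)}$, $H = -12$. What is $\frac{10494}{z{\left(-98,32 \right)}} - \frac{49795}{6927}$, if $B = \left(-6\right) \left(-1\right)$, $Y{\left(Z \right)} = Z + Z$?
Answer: $- \frac{5731471}{235518} \approx -24.336$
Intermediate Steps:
$Y{\left(Z \right)} = 2 Z$
$B = 6$
$z{\left(S,W \right)} = -24 + 6 S$ ($z{\left(S,W \right)} = 6 S + 2 \left(-12\right) = 6 S - 24 = -24 + 6 S$)
$\frac{10494}{z{\left(-98,32 \right)}} - \frac{49795}{6927} = \frac{10494}{-24 + 6 \left(-98\right)} - \frac{49795}{6927} = \frac{10494}{-24 - 588} - \frac{49795}{6927} = \frac{10494}{-612} - \frac{49795}{6927} = 10494 \left(- \frac{1}{612}\right) - \frac{49795}{6927} = - \frac{583}{34} - \frac{49795}{6927} = - \frac{5731471}{235518}$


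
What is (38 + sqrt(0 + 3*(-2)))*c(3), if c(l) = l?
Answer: 114 + 3*I*sqrt(6) ≈ 114.0 + 7.3485*I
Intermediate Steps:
(38 + sqrt(0 + 3*(-2)))*c(3) = (38 + sqrt(0 + 3*(-2)))*3 = (38 + sqrt(0 - 6))*3 = (38 + sqrt(-6))*3 = (38 + I*sqrt(6))*3 = 114 + 3*I*sqrt(6)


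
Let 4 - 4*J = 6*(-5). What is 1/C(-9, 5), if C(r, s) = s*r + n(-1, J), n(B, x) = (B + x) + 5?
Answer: -2/65 ≈ -0.030769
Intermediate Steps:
J = 17/2 (J = 1 - 3*(-5)/2 = 1 - ¼*(-30) = 1 + 15/2 = 17/2 ≈ 8.5000)
n(B, x) = 5 + B + x
C(r, s) = 25/2 + r*s (C(r, s) = s*r + (5 - 1 + 17/2) = r*s + 25/2 = 25/2 + r*s)
1/C(-9, 5) = 1/(25/2 - 9*5) = 1/(25/2 - 45) = 1/(-65/2) = -2/65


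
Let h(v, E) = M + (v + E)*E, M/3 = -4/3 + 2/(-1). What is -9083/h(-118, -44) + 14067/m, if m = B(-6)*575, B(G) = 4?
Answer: 39619003/8185700 ≈ 4.8400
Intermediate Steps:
M = -10 (M = 3*(-4/3 + 2/(-1)) = 3*(-4*⅓ + 2*(-1)) = 3*(-4/3 - 2) = 3*(-10/3) = -10)
h(v, E) = -10 + E*(E + v) (h(v, E) = -10 + (v + E)*E = -10 + (E + v)*E = -10 + E*(E + v))
m = 2300 (m = 4*575 = 2300)
-9083/h(-118, -44) + 14067/m = -9083/(-10 + (-44)² - 44*(-118)) + 14067/2300 = -9083/(-10 + 1936 + 5192) + 14067*(1/2300) = -9083/7118 + 14067/2300 = 39619003/8185700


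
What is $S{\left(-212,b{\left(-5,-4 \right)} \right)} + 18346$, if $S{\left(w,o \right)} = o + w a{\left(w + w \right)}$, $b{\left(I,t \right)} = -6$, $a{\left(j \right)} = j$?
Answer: $108228$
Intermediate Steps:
$S{\left(w,o \right)} = o + 2 w^{2}$ ($S{\left(w,o \right)} = o + w \left(w + w\right) = o + w 2 w = o + 2 w^{2}$)
$S{\left(-212,b{\left(-5,-4 \right)} \right)} + 18346 = \left(-6 + 2 \left(-212\right)^{2}\right) + 18346 = \left(-6 + 2 \cdot 44944\right) + 18346 = \left(-6 + 89888\right) + 18346 = 89882 + 18346 = 108228$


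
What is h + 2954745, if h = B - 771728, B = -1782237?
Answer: 400780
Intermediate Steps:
h = -2553965 (h = -1782237 - 771728 = -2553965)
h + 2954745 = -2553965 + 2954745 = 400780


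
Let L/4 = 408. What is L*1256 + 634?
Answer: 2050426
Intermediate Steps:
L = 1632 (L = 4*408 = 1632)
L*1256 + 634 = 1632*1256 + 634 = 2049792 + 634 = 2050426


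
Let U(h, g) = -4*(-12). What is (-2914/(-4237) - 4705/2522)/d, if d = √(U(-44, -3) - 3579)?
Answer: 12585977*I*√3531/37731256134 ≈ 0.019821*I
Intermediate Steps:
U(h, g) = 48
d = I*√3531 (d = √(48 - 3579) = √(-3531) = I*√3531 ≈ 59.422*I)
(-2914/(-4237) - 4705/2522)/d = (-2914/(-4237) - 4705/2522)/((I*√3531)) = (-2914*(-1/4237) - 4705*1/2522)*(-I*√3531/3531) = (2914/4237 - 4705/2522)*(-I*√3531/3531) = -(-12585977)*I*√3531/37731256134 = 12585977*I*√3531/37731256134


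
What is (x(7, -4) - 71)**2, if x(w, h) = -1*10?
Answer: 6561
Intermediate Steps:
x(w, h) = -10
(x(7, -4) - 71)**2 = (-10 - 71)**2 = (-81)**2 = 6561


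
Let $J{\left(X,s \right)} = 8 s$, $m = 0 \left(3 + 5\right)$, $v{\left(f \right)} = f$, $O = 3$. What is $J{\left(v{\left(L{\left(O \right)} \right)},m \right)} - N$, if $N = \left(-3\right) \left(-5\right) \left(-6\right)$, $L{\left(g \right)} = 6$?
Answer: $90$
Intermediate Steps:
$m = 0$ ($m = 0 \cdot 8 = 0$)
$N = -90$ ($N = 15 \left(-6\right) = -90$)
$J{\left(v{\left(L{\left(O \right)} \right)},m \right)} - N = 8 \cdot 0 - -90 = 0 + 90 = 90$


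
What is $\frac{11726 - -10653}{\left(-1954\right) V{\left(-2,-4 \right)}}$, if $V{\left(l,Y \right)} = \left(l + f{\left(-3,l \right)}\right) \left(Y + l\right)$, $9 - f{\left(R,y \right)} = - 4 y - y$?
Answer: $- \frac{22379}{35172} \approx -0.63627$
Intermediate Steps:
$f{\left(R,y \right)} = 9 + 5 y$ ($f{\left(R,y \right)} = 9 - \left(- 4 y - y\right) = 9 - - 5 y = 9 + 5 y$)
$V{\left(l,Y \right)} = \left(9 + 6 l\right) \left(Y + l\right)$ ($V{\left(l,Y \right)} = \left(l + \left(9 + 5 l\right)\right) \left(Y + l\right) = \left(9 + 6 l\right) \left(Y + l\right)$)
$\frac{11726 - -10653}{\left(-1954\right) V{\left(-2,-4 \right)}} = \frac{11726 - -10653}{\left(-1954\right) \left(6 \left(-2\right)^{2} + 9 \left(-4\right) + 9 \left(-2\right) + 6 \left(-4\right) \left(-2\right)\right)} = \frac{11726 + 10653}{\left(-1954\right) \left(6 \cdot 4 - 36 - 18 + 48\right)} = \frac{22379}{\left(-1954\right) \left(24 - 36 - 18 + 48\right)} = \frac{22379}{\left(-1954\right) 18} = \frac{22379}{-35172} = 22379 \left(- \frac{1}{35172}\right) = - \frac{22379}{35172}$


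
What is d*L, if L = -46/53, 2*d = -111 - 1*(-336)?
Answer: -5175/53 ≈ -97.641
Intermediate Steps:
d = 225/2 (d = (-111 - 1*(-336))/2 = (-111 + 336)/2 = (½)*225 = 225/2 ≈ 112.50)
L = -46/53 (L = -46*1/53 = -46/53 ≈ -0.86792)
d*L = (225/2)*(-46/53) = -5175/53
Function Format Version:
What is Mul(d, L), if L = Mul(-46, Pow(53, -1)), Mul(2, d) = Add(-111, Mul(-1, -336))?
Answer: Rational(-5175, 53) ≈ -97.641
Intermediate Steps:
d = Rational(225, 2) (d = Mul(Rational(1, 2), Add(-111, Mul(-1, -336))) = Mul(Rational(1, 2), Add(-111, 336)) = Mul(Rational(1, 2), 225) = Rational(225, 2) ≈ 112.50)
L = Rational(-46, 53) (L = Mul(-46, Rational(1, 53)) = Rational(-46, 53) ≈ -0.86792)
Mul(d, L) = Mul(Rational(225, 2), Rational(-46, 53)) = Rational(-5175, 53)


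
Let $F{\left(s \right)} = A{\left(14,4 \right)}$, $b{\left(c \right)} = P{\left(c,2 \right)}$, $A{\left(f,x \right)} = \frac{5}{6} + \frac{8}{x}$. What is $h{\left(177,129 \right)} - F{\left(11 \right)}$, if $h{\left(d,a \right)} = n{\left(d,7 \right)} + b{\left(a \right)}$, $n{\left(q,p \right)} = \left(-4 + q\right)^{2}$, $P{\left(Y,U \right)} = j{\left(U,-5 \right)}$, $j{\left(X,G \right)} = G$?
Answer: $\frac{179527}{6} \approx 29921.0$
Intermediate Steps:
$P{\left(Y,U \right)} = -5$
$A{\left(f,x \right)} = \frac{5}{6} + \frac{8}{x}$ ($A{\left(f,x \right)} = 5 \cdot \frac{1}{6} + \frac{8}{x} = \frac{5}{6} + \frac{8}{x}$)
$b{\left(c \right)} = -5$
$h{\left(d,a \right)} = -5 + \left(-4 + d\right)^{2}$ ($h{\left(d,a \right)} = \left(-4 + d\right)^{2} - 5 = -5 + \left(-4 + d\right)^{2}$)
$F{\left(s \right)} = \frac{17}{6}$ ($F{\left(s \right)} = \frac{5}{6} + \frac{8}{4} = \frac{5}{6} + 8 \cdot \frac{1}{4} = \frac{5}{6} + 2 = \frac{17}{6}$)
$h{\left(177,129 \right)} - F{\left(11 \right)} = \left(-5 + \left(-4 + 177\right)^{2}\right) - \frac{17}{6} = \left(-5 + 173^{2}\right) - \frac{17}{6} = \left(-5 + 29929\right) - \frac{17}{6} = 29924 - \frac{17}{6} = \frac{179527}{6}$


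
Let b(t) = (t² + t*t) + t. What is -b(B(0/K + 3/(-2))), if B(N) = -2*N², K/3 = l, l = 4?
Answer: -36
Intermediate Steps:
K = 12 (K = 3*4 = 12)
b(t) = t + 2*t² (b(t) = (t² + t²) + t = 2*t² + t = t + 2*t²)
-b(B(0/K + 3/(-2))) = -(-2*(0/12 + 3/(-2))²)*(1 + 2*(-2*(0/12 + 3/(-2))²)) = -(-2*(0*(1/12) + 3*(-½))²)*(1 + 2*(-2*(0*(1/12) + 3*(-½))²)) = -(-2*(0 - 3/2)²)*(1 + 2*(-2*(0 - 3/2)²)) = -(-2*(-3/2)²)*(1 + 2*(-2*(-3/2)²)) = -(-2*9/4)*(1 + 2*(-2*9/4)) = -(-9)*(1 + 2*(-9/2))/2 = -(-9)*(1 - 9)/2 = -(-9)*(-8)/2 = -1*36 = -36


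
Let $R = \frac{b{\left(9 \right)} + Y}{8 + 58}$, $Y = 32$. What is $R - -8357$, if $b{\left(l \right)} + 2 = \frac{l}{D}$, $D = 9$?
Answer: $\frac{551593}{66} \approx 8357.5$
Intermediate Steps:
$b{\left(l \right)} = -2 + \frac{l}{9}$
$R = \frac{31}{66}$ ($R = \frac{\left(-2 + \frac{1}{9} \cdot 9\right) + 32}{8 + 58} = \frac{\left(-2 + 1\right) + 32}{66} = \left(-1 + 32\right) \frac{1}{66} = 31 \cdot \frac{1}{66} = \frac{31}{66} \approx 0.4697$)
$R - -8357 = \frac{31}{66} - -8357 = \frac{31}{66} + 8357 = \frac{551593}{66}$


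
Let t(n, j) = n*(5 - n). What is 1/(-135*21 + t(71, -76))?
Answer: -1/7521 ≈ -0.00013296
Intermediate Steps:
1/(-135*21 + t(71, -76)) = 1/(-135*21 + 71*(5 - 1*71)) = 1/(-2835 + 71*(5 - 71)) = 1/(-2835 + 71*(-66)) = 1/(-2835 - 4686) = 1/(-7521) = -1/7521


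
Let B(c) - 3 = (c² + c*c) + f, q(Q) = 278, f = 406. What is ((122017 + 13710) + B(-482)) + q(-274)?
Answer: 601062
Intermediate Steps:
B(c) = 409 + 2*c² (B(c) = 3 + ((c² + c*c) + 406) = 3 + ((c² + c²) + 406) = 3 + (2*c² + 406) = 3 + (406 + 2*c²) = 409 + 2*c²)
((122017 + 13710) + B(-482)) + q(-274) = ((122017 + 13710) + (409 + 2*(-482)²)) + 278 = (135727 + (409 + 2*232324)) + 278 = (135727 + (409 + 464648)) + 278 = (135727 + 465057) + 278 = 600784 + 278 = 601062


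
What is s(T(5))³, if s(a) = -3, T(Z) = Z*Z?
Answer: -27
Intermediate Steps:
T(Z) = Z²
s(T(5))³ = (-3)³ = -27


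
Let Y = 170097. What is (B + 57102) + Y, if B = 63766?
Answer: 290965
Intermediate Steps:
(B + 57102) + Y = (63766 + 57102) + 170097 = 120868 + 170097 = 290965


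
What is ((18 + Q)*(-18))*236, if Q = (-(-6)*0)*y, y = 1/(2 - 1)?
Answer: -76464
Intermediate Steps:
y = 1 (y = 1/1 = 1)
Q = 0 (Q = -(-6)*0*1 = -2*0*1 = 0*1 = 0)
((18 + Q)*(-18))*236 = ((18 + 0)*(-18))*236 = (18*(-18))*236 = -324*236 = -76464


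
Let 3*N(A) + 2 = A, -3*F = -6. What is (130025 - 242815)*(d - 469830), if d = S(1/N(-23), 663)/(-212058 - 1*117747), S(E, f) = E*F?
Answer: 29128446694102384/549675 ≈ 5.2992e+10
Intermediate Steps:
F = 2 (F = -⅓*(-6) = 2)
N(A) = -⅔ + A/3
S(E, f) = 2*E (S(E, f) = E*2 = 2*E)
d = 2/2748375 (d = (2/(-⅔ + (⅓)*(-23)))/(-212058 - 1*117747) = (2/(-⅔ - 23/3))/(-212058 - 117747) = (2/(-25/3))/(-329805) = (2*(-3/25))*(-1/329805) = -6/25*(-1/329805) = 2/2748375 ≈ 7.2770e-7)
(130025 - 242815)*(d - 469830) = (130025 - 242815)*(2/2748375 - 469830) = -112790*(-1291269026248/2748375) = 29128446694102384/549675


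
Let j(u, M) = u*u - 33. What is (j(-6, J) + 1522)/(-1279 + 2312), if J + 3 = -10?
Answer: 1525/1033 ≈ 1.4763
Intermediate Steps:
J = -13 (J = -3 - 10 = -13)
j(u, M) = -33 + u² (j(u, M) = u² - 33 = -33 + u²)
(j(-6, J) + 1522)/(-1279 + 2312) = ((-33 + (-6)²) + 1522)/(-1279 + 2312) = ((-33 + 36) + 1522)/1033 = (3 + 1522)*(1/1033) = 1525*(1/1033) = 1525/1033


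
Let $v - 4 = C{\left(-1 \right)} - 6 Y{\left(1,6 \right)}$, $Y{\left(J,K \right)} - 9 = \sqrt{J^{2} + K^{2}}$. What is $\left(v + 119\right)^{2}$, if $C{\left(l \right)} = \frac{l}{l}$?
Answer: $6232 - 840 \sqrt{37} \approx 1122.5$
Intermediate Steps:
$Y{\left(J,K \right)} = 9 + \sqrt{J^{2} + K^{2}}$
$C{\left(l \right)} = 1$
$v = -49 - 6 \sqrt{37}$ ($v = 4 + \left(1 - 6 \left(9 + \sqrt{1^{2} + 6^{2}}\right)\right) = 4 + \left(1 - 6 \left(9 + \sqrt{1 + 36}\right)\right) = 4 + \left(1 - 6 \left(9 + \sqrt{37}\right)\right) = 4 + \left(1 - \left(54 + 6 \sqrt{37}\right)\right) = 4 - \left(53 + 6 \sqrt{37}\right) = -49 - 6 \sqrt{37} \approx -85.497$)
$\left(v + 119\right)^{2} = \left(\left(-49 - 6 \sqrt{37}\right) + 119\right)^{2} = \left(70 - 6 \sqrt{37}\right)^{2}$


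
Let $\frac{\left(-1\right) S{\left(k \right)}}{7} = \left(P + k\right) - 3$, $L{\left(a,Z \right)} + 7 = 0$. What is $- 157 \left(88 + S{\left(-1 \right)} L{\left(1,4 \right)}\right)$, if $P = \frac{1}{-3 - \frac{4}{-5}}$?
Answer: $\frac{224981}{11} \approx 20453.0$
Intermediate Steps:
$L{\left(a,Z \right)} = -7$ ($L{\left(a,Z \right)} = -7 + 0 = -7$)
$P = - \frac{5}{11}$ ($P = \frac{1}{-3 - - \frac{4}{5}} = \frac{1}{-3 + \frac{4}{5}} = \frac{1}{- \frac{11}{5}} = - \frac{5}{11} \approx -0.45455$)
$S{\left(k \right)} = \frac{266}{11} - 7 k$ ($S{\left(k \right)} = - 7 \left(\left(- \frac{5}{11} + k\right) - 3\right) = - 7 \left(- \frac{38}{11} + k\right) = \frac{266}{11} - 7 k$)
$- 157 \left(88 + S{\left(-1 \right)} L{\left(1,4 \right)}\right) = - 157 \left(88 + \left(\frac{266}{11} - -7\right) \left(-7\right)\right) = - 157 \left(88 + \left(\frac{266}{11} + 7\right) \left(-7\right)\right) = - 157 \left(88 + \frac{343}{11} \left(-7\right)\right) = - 157 \left(88 - \frac{2401}{11}\right) = \left(-157\right) \left(- \frac{1433}{11}\right) = \frac{224981}{11}$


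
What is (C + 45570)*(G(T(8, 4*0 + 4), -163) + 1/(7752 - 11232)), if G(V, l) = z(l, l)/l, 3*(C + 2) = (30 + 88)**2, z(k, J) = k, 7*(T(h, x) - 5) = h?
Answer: 131008703/2610 ≈ 50195.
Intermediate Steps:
T(h, x) = 5 + h/7
C = 13918/3 (C = -2 + (30 + 88)**2/3 = -2 + (1/3)*118**2 = -2 + (1/3)*13924 = -2 + 13924/3 = 13918/3 ≈ 4639.3)
G(V, l) = 1 (G(V, l) = l/l = 1)
(C + 45570)*(G(T(8, 4*0 + 4), -163) + 1/(7752 - 11232)) = (13918/3 + 45570)*(1 + 1/(7752 - 11232)) = 150628*(1 + 1/(-3480))/3 = 150628*(1 - 1/3480)/3 = (150628/3)*(3479/3480) = 131008703/2610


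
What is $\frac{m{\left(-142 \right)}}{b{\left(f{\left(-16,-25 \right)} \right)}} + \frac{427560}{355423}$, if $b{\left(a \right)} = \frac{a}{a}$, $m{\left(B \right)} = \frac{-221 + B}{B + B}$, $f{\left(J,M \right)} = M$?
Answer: $\frac{250445589}{100940132} \approx 2.4811$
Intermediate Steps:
$m{\left(B \right)} = \frac{-221 + B}{2 B}$
$b{\left(a \right)} = 1$
$\frac{m{\left(-142 \right)}}{b{\left(f{\left(-16,-25 \right)} \right)}} + \frac{427560}{355423} = \frac{\frac{1}{2} \frac{1}{-142} \left(-221 - 142\right)}{1} + \frac{427560}{355423} = \frac{1}{2} \left(- \frac{1}{142}\right) \left(-363\right) 1 + 427560 \cdot \frac{1}{355423} = \frac{363}{284} \cdot 1 + \frac{427560}{355423} = \frac{363}{284} + \frac{427560}{355423} = \frac{250445589}{100940132}$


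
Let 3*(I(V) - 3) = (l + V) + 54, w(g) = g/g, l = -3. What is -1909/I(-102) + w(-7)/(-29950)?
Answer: 14293634/104825 ≈ 136.36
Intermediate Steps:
w(g) = 1
I(V) = 20 + V/3 (I(V) = 3 + ((-3 + V) + 54)/3 = 3 + (51 + V)/3 = 3 + (17 + V/3) = 20 + V/3)
-1909/I(-102) + w(-7)/(-29950) = -1909/(20 + (1/3)*(-102)) + 1/(-29950) = -1909/(20 - 34) + 1*(-1/29950) = -1909/(-14) - 1/29950 = -1909*(-1/14) - 1/29950 = 1909/14 - 1/29950 = 14293634/104825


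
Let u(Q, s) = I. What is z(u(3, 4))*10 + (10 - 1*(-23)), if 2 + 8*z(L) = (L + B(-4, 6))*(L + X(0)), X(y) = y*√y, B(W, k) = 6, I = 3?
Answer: 257/4 ≈ 64.250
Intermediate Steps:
u(Q, s) = 3
X(y) = y^(3/2)
z(L) = -¼ + L*(6 + L)/8 (z(L) = -¼ + ((L + 6)*(L + 0^(3/2)))/8 = -¼ + ((6 + L)*(L + 0))/8 = -¼ + ((6 + L)*L)/8 = -¼ + (L*(6 + L))/8 = -¼ + L*(6 + L)/8)
z(u(3, 4))*10 + (10 - 1*(-23)) = (-¼ + (⅛)*3² + (¾)*3)*10 + (10 - 1*(-23)) = (-¼ + (⅛)*9 + 9/4)*10 + (10 + 23) = (-¼ + 9/8 + 9/4)*10 + 33 = (25/8)*10 + 33 = 125/4 + 33 = 257/4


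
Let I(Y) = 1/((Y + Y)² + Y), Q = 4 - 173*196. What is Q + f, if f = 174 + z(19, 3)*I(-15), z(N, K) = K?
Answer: -9950349/295 ≈ -33730.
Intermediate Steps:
Q = -33904 (Q = 4 - 33908 = -33904)
I(Y) = 1/(Y + 4*Y²) (I(Y) = 1/((2*Y)² + Y) = 1/(4*Y² + Y) = 1/(Y + 4*Y²))
f = 51331/295 (f = 174 + 3*(1/((-15)*(1 + 4*(-15)))) = 174 + 3*(-1/(15*(1 - 60))) = 174 + 3*(-1/15/(-59)) = 174 + 3*(-1/15*(-1/59)) = 174 + 3*(1/885) = 174 + 1/295 = 51331/295 ≈ 174.00)
Q + f = -33904 + 51331/295 = -9950349/295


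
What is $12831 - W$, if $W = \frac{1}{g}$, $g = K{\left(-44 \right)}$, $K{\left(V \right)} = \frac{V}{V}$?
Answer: $12830$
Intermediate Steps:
$K{\left(V \right)} = 1$
$g = 1$
$W = 1$ ($W = 1^{-1} = 1$)
$12831 - W = 12831 - 1 = 12830$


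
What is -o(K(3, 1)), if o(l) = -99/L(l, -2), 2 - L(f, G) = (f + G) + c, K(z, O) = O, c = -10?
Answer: 99/13 ≈ 7.6154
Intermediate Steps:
L(f, G) = 12 - G - f (L(f, G) = 2 - ((f + G) - 10) = 2 - ((G + f) - 10) = 2 - (-10 + G + f) = 2 + (10 - G - f) = 12 - G - f)
o(l) = -99/(14 - l) (o(l) = -99/(12 - 1*(-2) - l) = -99/(12 + 2 - l) = -99/(14 - l))
-o(K(3, 1)) = -99/(-14 + 1) = -99/(-13) = -99*(-1)/13 = -1*(-99/13) = 99/13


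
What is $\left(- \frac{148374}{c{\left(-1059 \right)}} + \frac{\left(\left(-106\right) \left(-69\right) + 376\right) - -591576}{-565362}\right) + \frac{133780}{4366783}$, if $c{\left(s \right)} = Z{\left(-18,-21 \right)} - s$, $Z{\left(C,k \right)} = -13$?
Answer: $- \frac{92241453101376758}{645594644071629} \approx -142.88$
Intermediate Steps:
$c{\left(s \right)} = -13 - s$
$\left(- \frac{148374}{c{\left(-1059 \right)}} + \frac{\left(\left(-106\right) \left(-69\right) + 376\right) - -591576}{-565362}\right) + \frac{133780}{4366783} = \left(- \frac{148374}{-13 - -1059} + \frac{\left(\left(-106\right) \left(-69\right) + 376\right) - -591576}{-565362}\right) + \frac{133780}{4366783} = \left(- \frac{148374}{-13 + 1059} + \left(\left(7314 + 376\right) + 591576\right) \left(- \frac{1}{565362}\right)\right) + 133780 \cdot \frac{1}{4366783} = \left(- \frac{148374}{1046} + \left(7690 + 591576\right) \left(- \frac{1}{565362}\right)\right) + \frac{133780}{4366783} = \left(\left(-148374\right) \frac{1}{1046} + 599266 \left(- \frac{1}{565362}\right)\right) + \frac{133780}{4366783} = \left(- \frac{74187}{523} - \frac{299633}{282681}\right) + \frac{133780}{4366783} = - \frac{21127963406}{147842163} + \frac{133780}{4366783} = - \frac{92241453101376758}{645594644071629}$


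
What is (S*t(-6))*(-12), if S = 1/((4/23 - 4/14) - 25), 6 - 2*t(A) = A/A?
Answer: 4830/4043 ≈ 1.1947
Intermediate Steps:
t(A) = 5/2 (t(A) = 3 - A/(2*A) = 3 - 1/2*1 = 3 - 1/2 = 5/2)
S = -161/4043 (S = 1/((4*(1/23) - 4*1/14) - 25) = 1/((4/23 - 2/7) - 25) = 1/(-18/161 - 25) = 1/(-4043/161) = -161/4043 ≈ -0.039822)
(S*t(-6))*(-12) = -161/4043*5/2*(-12) = -805/8086*(-12) = 4830/4043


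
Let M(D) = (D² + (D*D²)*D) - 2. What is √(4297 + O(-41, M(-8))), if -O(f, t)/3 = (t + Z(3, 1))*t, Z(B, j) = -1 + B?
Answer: I*√51887543 ≈ 7203.3*I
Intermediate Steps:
M(D) = -2 + D² + D⁴ (M(D) = (D² + D³*D) - 2 = (D² + D⁴) - 2 = -2 + D² + D⁴)
O(f, t) = -3*t*(2 + t) (O(f, t) = -3*(t + (-1 + 3))*t = -3*(t + 2)*t = -3*(2 + t)*t = -3*t*(2 + t))
√(4297 + O(-41, M(-8))) = √(4297 - 3*(-2 + (-8)² + (-8)⁴)*(2 + (-2 + (-8)² + (-8)⁴))) = √(4297 - 3*(-2 + 64 + 4096)*(2 + (-2 + 64 + 4096))) = √(4297 - 3*4158*(2 + 4158)) = √(4297 - 3*4158*4160) = √(4297 - 51891840) = √(-51887543) = I*√51887543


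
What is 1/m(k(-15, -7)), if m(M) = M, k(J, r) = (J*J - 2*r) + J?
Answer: 1/224 ≈ 0.0044643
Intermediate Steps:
k(J, r) = J + J**2 - 2*r (k(J, r) = (J**2 - 2*r) + J = J + J**2 - 2*r)
1/m(k(-15, -7)) = 1/(-15 + (-15)**2 - 2*(-7)) = 1/(-15 + 225 + 14) = 1/224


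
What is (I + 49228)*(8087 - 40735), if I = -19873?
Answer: -958382040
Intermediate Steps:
(I + 49228)*(8087 - 40735) = (-19873 + 49228)*(8087 - 40735) = 29355*(-32648) = -958382040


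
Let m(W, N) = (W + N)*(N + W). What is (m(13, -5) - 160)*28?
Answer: -2688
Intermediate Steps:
m(W, N) = (N + W)² (m(W, N) = (N + W)*(N + W) = (N + W)²)
(m(13, -5) - 160)*28 = ((-5 + 13)² - 160)*28 = (8² - 160)*28 = (64 - 160)*28 = -96*28 = -2688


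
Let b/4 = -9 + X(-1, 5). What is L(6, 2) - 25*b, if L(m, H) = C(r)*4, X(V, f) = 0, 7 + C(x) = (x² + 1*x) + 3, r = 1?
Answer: 892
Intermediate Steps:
C(x) = -4 + x + x² (C(x) = -7 + ((x² + 1*x) + 3) = -7 + ((x² + x) + 3) = -7 + ((x + x²) + 3) = -7 + (3 + x + x²) = -4 + x + x²)
b = -36 (b = 4*(-9 + 0) = 4*(-9) = -36)
L(m, H) = -8 (L(m, H) = (-4 + 1 + 1²)*4 = (-4 + 1 + 1)*4 = -2*4 = -8)
L(6, 2) - 25*b = -8 - 25*(-36) = -8 + 900 = 892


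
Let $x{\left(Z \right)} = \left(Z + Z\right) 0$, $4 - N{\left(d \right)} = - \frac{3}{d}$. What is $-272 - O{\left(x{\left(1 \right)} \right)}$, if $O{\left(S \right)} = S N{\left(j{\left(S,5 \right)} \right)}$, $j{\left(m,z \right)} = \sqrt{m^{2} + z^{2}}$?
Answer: $-272$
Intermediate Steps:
$N{\left(d \right)} = 4 + \frac{3}{d}$ ($N{\left(d \right)} = 4 - - \frac{3}{d} = 4 + \frac{3}{d}$)
$x{\left(Z \right)} = 0$ ($x{\left(Z \right)} = 2 Z 0 = 0$)
$O{\left(S \right)} = S \left(4 + \frac{3}{\sqrt{25 + S^{2}}}\right)$ ($O{\left(S \right)} = S \left(4 + \frac{3}{\sqrt{S^{2} + 5^{2}}}\right) = S \left(4 + \frac{3}{\sqrt{S^{2} + 25}}\right) = S \left(4 + \frac{3}{\sqrt{25 + S^{2}}}\right)$)
$-272 - O{\left(x{\left(1 \right)} \right)} = -272 - \left(4 \cdot 0 + 3 \cdot 0 \frac{1}{\sqrt{25 + 0^{2}}}\right) = -272 - \left(0 + 3 \cdot 0 \frac{1}{\sqrt{25 + 0}}\right) = -272 - \left(0 + 3 \cdot 0 \frac{1}{\sqrt{25}}\right) = -272 - \left(0 + 3 \cdot 0 \cdot \frac{1}{5}\right) = -272 - \left(0 + 0\right) = -272 - 0 = -272 + 0 = -272$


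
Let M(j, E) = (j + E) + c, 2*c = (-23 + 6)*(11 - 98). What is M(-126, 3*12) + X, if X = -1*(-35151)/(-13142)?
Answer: 4250289/6571 ≈ 646.83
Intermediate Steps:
c = 1479/2 (c = ((-23 + 6)*(11 - 98))/2 = (-17*(-87))/2 = (½)*1479 = 1479/2 ≈ 739.50)
M(j, E) = 1479/2 + E + j (M(j, E) = (j + E) + 1479/2 = (E + j) + 1479/2 = 1479/2 + E + j)
X = -35151/13142 (X = 35151*(-1/13142) = -35151/13142 ≈ -2.6747)
M(-126, 3*12) + X = (1479/2 + 3*12 - 126) - 35151/13142 = (1479/2 + 36 - 126) - 35151/13142 = 1299/2 - 35151/13142 = 4250289/6571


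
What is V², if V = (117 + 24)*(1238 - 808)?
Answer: 3675996900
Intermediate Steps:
V = 60630 (V = 141*430 = 60630)
V² = 60630² = 3675996900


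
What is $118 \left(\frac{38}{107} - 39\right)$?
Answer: $- \frac{487930}{107} \approx -4560.1$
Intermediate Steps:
$118 \left(\frac{38}{107} - 39\right) = 118 \left(- \frac{4135}{107}\right) = - \frac{487930}{107}$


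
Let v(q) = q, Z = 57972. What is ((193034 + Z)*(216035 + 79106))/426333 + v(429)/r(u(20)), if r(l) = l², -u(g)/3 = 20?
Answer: 29632885060273/170533200 ≈ 1.7377e+5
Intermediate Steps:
u(g) = -60 (u(g) = -3*20 = -60)
((193034 + Z)*(216035 + 79106))/426333 + v(429)/r(u(20)) = ((193034 + 57972)*(216035 + 79106))/426333 + 429/((-60)²) = (251006*295141)*(1/426333) + 429/3600 = 74082161846*(1/426333) + 429*(1/3600) = 74082161846/426333 + 143/1200 = 29632885060273/170533200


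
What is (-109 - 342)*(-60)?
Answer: 27060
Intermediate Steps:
(-109 - 342)*(-60) = -451*(-60) = 27060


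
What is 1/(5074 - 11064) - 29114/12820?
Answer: -4360142/1919795 ≈ -2.2711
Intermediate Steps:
1/(5074 - 11064) - 29114/12820 = 1/(-5990) - 29114/12820 = -1/5990 - 1*14557/6410 = -1/5990 - 14557/6410 = -4360142/1919795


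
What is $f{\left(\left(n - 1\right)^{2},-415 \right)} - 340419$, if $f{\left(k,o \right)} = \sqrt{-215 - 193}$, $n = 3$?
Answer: $-340419 + 2 i \sqrt{102} \approx -3.4042 \cdot 10^{5} + 20.199 i$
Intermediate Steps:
$f{\left(k,o \right)} = 2 i \sqrt{102}$ ($f{\left(k,o \right)} = \sqrt{-408} = 2 i \sqrt{102}$)
$f{\left(\left(n - 1\right)^{2},-415 \right)} - 340419 = 2 i \sqrt{102} - 340419 = -340419 + 2 i \sqrt{102}$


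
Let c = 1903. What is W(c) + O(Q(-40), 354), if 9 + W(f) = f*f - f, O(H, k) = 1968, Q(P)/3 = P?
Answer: 3621465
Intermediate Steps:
Q(P) = 3*P
W(f) = -9 + f**2 - f (W(f) = -9 + (f*f - f) = -9 + (f**2 - f) = -9 + f**2 - f)
W(c) + O(Q(-40), 354) = (-9 + 1903**2 - 1*1903) + 1968 = (-9 + 3621409 - 1903) + 1968 = 3619497 + 1968 = 3621465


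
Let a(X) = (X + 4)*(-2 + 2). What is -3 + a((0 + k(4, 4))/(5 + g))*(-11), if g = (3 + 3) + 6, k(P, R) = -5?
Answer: -3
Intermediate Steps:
g = 12 (g = 6 + 6 = 12)
a(X) = 0 (a(X) = (4 + X)*0 = 0)
-3 + a((0 + k(4, 4))/(5 + g))*(-11) = -3 + 0*(-11) = -3 + 0 = -3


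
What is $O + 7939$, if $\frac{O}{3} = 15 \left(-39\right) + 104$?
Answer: $6496$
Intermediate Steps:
$O = -1443$ ($O = 3 \left(15 \left(-39\right) + 104\right) = 3 \left(-585 + 104\right) = 3 \left(-481\right) = -1443$)
$O + 7939 = -1443 + 7939 = 6496$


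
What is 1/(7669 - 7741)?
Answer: -1/72 ≈ -0.013889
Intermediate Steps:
1/(7669 - 7741) = 1/(-72) = -1/72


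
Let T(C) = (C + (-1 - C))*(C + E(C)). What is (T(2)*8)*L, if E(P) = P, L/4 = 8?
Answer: -1024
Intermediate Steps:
L = 32 (L = 4*8 = 32)
T(C) = -2*C (T(C) = (C + (-1 - C))*(C + C) = -2*C)
(T(2)*8)*L = (-2*2*8)*32 = -4*8*32 = -32*32 = -1024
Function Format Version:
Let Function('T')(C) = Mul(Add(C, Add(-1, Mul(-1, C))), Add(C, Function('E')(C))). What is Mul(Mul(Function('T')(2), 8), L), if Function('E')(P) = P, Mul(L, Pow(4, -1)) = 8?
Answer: -1024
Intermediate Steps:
L = 32 (L = Mul(4, 8) = 32)
Function('T')(C) = Mul(-2, C) (Function('T')(C) = Mul(Add(C, Add(-1, Mul(-1, C))), Add(C, C)) = Mul(-1, Mul(2, C)) = Mul(-2, C))
Mul(Mul(Function('T')(2), 8), L) = Mul(Mul(Mul(-2, 2), 8), 32) = Mul(Mul(-4, 8), 32) = Mul(-32, 32) = -1024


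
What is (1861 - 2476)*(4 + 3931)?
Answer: -2420025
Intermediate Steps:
(1861 - 2476)*(4 + 3931) = -615*3935 = -2420025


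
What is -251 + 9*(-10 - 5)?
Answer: -386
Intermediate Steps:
-251 + 9*(-10 - 5) = -251 + 9*(-15) = -251 - 135 = -386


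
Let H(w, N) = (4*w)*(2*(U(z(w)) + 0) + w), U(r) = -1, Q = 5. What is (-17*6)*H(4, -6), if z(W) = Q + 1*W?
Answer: -3264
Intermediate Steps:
z(W) = 5 + W (z(W) = 5 + 1*W = 5 + W)
H(w, N) = 4*w*(-2 + w) (H(w, N) = (4*w)*(2*(-1 + 0) + w) = (4*w)*(2*(-1) + w) = (4*w)*(-2 + w) = 4*w*(-2 + w))
(-17*6)*H(4, -6) = (-17*6)*(4*4*(-2 + 4)) = -408*4*2 = -102*32 = -3264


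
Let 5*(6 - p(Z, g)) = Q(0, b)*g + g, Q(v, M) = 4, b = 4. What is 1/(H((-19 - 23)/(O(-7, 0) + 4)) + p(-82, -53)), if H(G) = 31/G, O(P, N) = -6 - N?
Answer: 21/1270 ≈ 0.016535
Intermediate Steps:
p(Z, g) = 6 - g (p(Z, g) = 6 - (4*g + g)/5 = 6 - g)
1/(H((-19 - 23)/(O(-7, 0) + 4)) + p(-82, -53)) = 1/(31/(((-19 - 23)/((-6 - 1*0) + 4))) + (6 - 1*(-53))) = 1/(31/((-42/((-6 + 0) + 4))) + (6 + 53)) = 1/(31/((-42/(-6 + 4))) + 59) = 1/(31/((-42/(-2))) + 59) = 1/(31/((-42*(-½))) + 59) = 1/(31/21 + 59) = 1/(1270/21) = 21/1270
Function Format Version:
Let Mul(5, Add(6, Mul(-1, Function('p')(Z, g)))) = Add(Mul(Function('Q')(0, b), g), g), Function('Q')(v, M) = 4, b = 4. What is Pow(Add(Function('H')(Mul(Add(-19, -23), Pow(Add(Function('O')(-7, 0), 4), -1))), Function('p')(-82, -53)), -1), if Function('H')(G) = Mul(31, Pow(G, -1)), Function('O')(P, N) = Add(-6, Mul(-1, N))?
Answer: Rational(21, 1270) ≈ 0.016535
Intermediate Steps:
Function('p')(Z, g) = Add(6, Mul(-1, g)) (Function('p')(Z, g) = Add(6, Mul(Rational(-1, 5), Add(Mul(4, g), g))) = Add(6, Mul(Rational(-1, 5), Mul(5, g))) = Add(6, Mul(-1, g)))
Pow(Add(Function('H')(Mul(Add(-19, -23), Pow(Add(Function('O')(-7, 0), 4), -1))), Function('p')(-82, -53)), -1) = Pow(Add(Mul(31, Pow(Mul(Add(-19, -23), Pow(Add(Add(-6, Mul(-1, 0)), 4), -1)), -1)), Add(6, Mul(-1, -53))), -1) = Pow(Add(Mul(31, Pow(Mul(-42, Pow(Add(Add(-6, 0), 4), -1)), -1)), Add(6, 53)), -1) = Pow(Add(Mul(31, Pow(Mul(-42, Pow(Add(-6, 4), -1)), -1)), 59), -1) = Pow(Add(Mul(31, Pow(Mul(-42, Pow(-2, -1)), -1)), 59), -1) = Pow(Add(Mul(31, Pow(Mul(-42, Rational(-1, 2)), -1)), 59), -1) = Pow(Add(Mul(31, Pow(21, -1)), 59), -1) = Pow(Add(Mul(31, Rational(1, 21)), 59), -1) = Pow(Add(Rational(31, 21), 59), -1) = Pow(Rational(1270, 21), -1) = Rational(21, 1270)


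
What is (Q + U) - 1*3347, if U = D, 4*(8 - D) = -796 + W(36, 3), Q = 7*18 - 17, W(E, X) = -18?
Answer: -6053/2 ≈ -3026.5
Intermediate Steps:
Q = 109 (Q = 126 - 17 = 109)
D = 423/2 (D = 8 - (-796 - 18)/4 = 8 - ¼*(-814) = 8 + 407/2 = 423/2 ≈ 211.50)
U = 423/2 ≈ 211.50
(Q + U) - 1*3347 = (109 + 423/2) - 1*3347 = 641/2 - 3347 = -6053/2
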